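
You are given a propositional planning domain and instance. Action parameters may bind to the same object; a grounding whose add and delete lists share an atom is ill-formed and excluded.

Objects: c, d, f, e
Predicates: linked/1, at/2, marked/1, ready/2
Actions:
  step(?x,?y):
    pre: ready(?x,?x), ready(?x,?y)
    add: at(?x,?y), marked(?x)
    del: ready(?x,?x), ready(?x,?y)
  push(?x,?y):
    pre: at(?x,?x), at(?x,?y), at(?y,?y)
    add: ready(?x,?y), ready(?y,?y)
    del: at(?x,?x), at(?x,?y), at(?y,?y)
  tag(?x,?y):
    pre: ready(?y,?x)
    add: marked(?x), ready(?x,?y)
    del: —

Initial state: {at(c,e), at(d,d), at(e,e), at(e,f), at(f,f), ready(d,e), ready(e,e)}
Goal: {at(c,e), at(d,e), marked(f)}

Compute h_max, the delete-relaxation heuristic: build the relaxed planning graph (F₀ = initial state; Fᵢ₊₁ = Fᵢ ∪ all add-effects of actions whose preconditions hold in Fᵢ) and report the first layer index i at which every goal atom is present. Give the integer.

F0 = init (7 atoms)
F1 = F0 ∪ {marked(e), ready(d,d), ready(e,d), ready(e,f), ready(f,f)}  (12 atoms)
F2 = F1 ∪ {at(d,e), at(e,d), marked(d), marked(f), ready(f,e)}  (17 atoms)
goal ⊆ F2  ⇒  h_max = 2

2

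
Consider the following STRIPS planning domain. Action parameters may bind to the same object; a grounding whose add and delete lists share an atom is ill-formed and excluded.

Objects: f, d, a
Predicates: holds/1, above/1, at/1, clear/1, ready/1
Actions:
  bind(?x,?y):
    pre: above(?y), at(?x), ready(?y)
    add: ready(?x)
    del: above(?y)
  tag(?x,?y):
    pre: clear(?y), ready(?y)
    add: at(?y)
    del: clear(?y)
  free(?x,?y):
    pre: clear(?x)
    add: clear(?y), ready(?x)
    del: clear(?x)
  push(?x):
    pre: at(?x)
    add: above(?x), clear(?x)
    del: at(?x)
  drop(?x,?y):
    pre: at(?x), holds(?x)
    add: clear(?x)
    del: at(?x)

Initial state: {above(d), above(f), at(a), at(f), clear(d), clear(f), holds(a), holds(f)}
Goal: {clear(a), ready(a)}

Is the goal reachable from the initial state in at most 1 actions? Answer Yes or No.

1. free(f,a)  →  {above(d), above(f), at(a), at(f), clear(a), clear(d), holds(a), holds(f), ready(f)}
2. bind(a,f)  →  {above(d), at(a), at(f), clear(a), clear(d), holds(a), holds(f), ready(a), ready(f)}
optimal plan length = 2; 2 > 1

No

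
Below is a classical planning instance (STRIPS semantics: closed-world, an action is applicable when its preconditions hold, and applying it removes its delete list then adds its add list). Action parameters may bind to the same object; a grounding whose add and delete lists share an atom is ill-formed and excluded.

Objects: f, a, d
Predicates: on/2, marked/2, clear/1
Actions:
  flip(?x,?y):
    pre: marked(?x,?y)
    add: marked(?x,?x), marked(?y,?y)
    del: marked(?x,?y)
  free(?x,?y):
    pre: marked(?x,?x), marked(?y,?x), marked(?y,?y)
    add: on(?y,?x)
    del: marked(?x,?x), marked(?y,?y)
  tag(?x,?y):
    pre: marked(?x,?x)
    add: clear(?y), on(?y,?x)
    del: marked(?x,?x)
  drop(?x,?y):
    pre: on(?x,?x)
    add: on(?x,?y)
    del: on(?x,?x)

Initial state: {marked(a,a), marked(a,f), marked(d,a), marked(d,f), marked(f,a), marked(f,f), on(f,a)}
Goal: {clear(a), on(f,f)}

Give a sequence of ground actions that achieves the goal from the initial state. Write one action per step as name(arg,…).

free(f,f); tag(a,a)

1. free(f,f)  →  {marked(a,a), marked(a,f), marked(d,a), marked(d,f), marked(f,a), on(f,a), on(f,f)}
2. tag(a,a)  →  {clear(a), marked(a,f), marked(d,a), marked(d,f), marked(f,a), on(a,a), on(f,a), on(f,f)}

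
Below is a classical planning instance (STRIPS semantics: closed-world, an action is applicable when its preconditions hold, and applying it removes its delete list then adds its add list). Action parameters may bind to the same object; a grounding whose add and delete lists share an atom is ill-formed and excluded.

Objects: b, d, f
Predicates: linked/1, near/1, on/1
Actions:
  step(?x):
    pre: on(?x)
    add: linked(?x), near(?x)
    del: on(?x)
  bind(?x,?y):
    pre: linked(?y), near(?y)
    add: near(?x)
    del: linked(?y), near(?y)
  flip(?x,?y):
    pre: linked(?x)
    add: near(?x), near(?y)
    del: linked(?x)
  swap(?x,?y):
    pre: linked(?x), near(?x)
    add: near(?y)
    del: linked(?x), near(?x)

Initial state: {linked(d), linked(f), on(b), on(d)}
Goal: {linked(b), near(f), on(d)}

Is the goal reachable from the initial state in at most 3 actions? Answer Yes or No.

Yes

1. step(b)  →  {linked(b), linked(d), linked(f), near(b), on(d)}
2. flip(d,f)  →  {linked(b), linked(f), near(b), near(d), near(f), on(d)}
optimal plan length = 2; 2 ≤ 3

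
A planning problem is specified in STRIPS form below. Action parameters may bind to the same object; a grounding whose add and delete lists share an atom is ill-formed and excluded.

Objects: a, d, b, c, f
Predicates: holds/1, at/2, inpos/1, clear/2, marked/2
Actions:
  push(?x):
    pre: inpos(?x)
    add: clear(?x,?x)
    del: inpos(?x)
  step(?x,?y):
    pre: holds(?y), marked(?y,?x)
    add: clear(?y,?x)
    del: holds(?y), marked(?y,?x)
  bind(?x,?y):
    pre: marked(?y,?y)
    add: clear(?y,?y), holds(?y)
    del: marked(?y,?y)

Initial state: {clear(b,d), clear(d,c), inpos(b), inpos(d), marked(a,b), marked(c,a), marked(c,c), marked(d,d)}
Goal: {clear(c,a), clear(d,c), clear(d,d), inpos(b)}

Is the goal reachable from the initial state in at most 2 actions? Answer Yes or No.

No

1. push(d)  →  {clear(b,d), clear(d,c), clear(d,d), inpos(b), marked(a,b), marked(c,a), marked(c,c), marked(d,d)}
2. bind(a,c)  →  {clear(b,d), clear(c,c), clear(d,c), clear(d,d), holds(c), inpos(b), marked(a,b), marked(c,a), marked(d,d)}
3. step(a,c)  →  {clear(b,d), clear(c,a), clear(c,c), clear(d,c), clear(d,d), inpos(b), marked(a,b), marked(d,d)}
optimal plan length = 3; 3 > 2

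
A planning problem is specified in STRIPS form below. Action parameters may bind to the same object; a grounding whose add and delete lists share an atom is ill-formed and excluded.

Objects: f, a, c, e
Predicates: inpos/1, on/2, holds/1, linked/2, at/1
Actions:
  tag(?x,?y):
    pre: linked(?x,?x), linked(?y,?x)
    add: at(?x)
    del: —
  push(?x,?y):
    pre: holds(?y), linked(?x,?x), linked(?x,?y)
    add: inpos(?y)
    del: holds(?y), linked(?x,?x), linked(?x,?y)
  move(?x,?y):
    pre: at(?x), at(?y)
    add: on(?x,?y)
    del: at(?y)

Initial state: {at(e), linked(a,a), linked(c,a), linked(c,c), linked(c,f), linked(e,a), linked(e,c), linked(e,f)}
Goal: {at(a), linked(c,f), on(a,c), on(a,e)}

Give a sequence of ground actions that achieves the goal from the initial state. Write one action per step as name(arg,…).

1. tag(a,a)  →  {at(a), at(e), linked(a,a), linked(c,a), linked(c,c), linked(c,f), linked(e,a), linked(e,c), linked(e,f)}
2. tag(c,c)  →  {at(a), at(c), at(e), linked(a,a), linked(c,a), linked(c,c), linked(c,f), linked(e,a), linked(e,c), linked(e,f)}
3. move(a,c)  →  {at(a), at(e), linked(a,a), linked(c,a), linked(c,c), linked(c,f), linked(e,a), linked(e,c), linked(e,f), on(a,c)}
4. move(a,e)  →  {at(a), linked(a,a), linked(c,a), linked(c,c), linked(c,f), linked(e,a), linked(e,c), linked(e,f), on(a,c), on(a,e)}

tag(a,a); tag(c,c); move(a,c); move(a,e)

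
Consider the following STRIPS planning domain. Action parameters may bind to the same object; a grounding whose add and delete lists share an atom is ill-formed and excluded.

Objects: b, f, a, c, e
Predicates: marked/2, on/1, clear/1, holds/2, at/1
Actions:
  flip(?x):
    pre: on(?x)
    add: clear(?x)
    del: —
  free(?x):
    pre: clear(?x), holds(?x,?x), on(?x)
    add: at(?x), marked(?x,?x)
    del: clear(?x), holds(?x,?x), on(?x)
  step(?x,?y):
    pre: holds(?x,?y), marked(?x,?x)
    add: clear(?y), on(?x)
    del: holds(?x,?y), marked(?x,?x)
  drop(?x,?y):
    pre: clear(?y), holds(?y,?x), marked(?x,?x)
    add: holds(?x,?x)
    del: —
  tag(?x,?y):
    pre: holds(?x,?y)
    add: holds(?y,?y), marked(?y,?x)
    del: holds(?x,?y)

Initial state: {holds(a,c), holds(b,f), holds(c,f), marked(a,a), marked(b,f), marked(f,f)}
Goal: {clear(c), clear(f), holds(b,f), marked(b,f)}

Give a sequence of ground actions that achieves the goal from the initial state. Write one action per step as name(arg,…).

step(a,c); drop(f,c); step(f,f)

1. step(a,c)  →  {clear(c), holds(b,f), holds(c,f), marked(b,f), marked(f,f), on(a)}
2. drop(f,c)  →  {clear(c), holds(b,f), holds(c,f), holds(f,f), marked(b,f), marked(f,f), on(a)}
3. step(f,f)  →  {clear(c), clear(f), holds(b,f), holds(c,f), marked(b,f), on(a), on(f)}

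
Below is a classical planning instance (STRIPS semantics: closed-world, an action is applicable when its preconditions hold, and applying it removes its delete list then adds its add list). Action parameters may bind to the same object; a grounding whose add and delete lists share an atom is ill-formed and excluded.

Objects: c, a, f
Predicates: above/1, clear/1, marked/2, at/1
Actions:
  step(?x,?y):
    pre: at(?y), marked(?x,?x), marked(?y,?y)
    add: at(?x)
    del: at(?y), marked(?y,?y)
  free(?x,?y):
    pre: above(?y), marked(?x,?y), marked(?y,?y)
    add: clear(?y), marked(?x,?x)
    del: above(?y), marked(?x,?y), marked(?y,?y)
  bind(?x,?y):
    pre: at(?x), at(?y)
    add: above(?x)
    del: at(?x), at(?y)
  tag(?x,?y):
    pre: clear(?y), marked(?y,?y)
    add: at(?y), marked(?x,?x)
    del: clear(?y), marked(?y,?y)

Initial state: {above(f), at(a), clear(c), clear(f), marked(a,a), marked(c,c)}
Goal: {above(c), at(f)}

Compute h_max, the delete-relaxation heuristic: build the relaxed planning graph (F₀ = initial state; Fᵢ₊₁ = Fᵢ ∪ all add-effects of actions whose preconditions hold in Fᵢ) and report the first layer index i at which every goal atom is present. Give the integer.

2

F0 = init (6 atoms)
F1 = F0 ∪ {above(a), at(c), marked(f,f)}  (9 atoms)
F2 = F1 ∪ {above(c), at(f)}  (11 atoms)
goal ⊆ F2  ⇒  h_max = 2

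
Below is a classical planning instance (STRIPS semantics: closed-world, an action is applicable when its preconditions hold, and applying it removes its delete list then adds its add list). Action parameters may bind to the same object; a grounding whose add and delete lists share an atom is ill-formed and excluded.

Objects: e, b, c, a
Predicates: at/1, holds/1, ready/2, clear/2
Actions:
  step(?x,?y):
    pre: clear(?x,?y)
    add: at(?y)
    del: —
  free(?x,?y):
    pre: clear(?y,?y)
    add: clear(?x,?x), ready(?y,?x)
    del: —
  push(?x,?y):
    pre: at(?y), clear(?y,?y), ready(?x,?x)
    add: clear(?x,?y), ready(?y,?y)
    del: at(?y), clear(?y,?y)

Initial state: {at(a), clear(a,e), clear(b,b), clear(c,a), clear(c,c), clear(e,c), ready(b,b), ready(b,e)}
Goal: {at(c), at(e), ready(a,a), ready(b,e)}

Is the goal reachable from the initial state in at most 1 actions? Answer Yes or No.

No

1. step(e,c)  →  {at(a), at(c), clear(a,e), clear(b,b), clear(c,a), clear(c,c), clear(e,c), ready(b,b), ready(b,e)}
2. step(a,e)  →  {at(a), at(c), at(e), clear(a,e), clear(b,b), clear(c,a), clear(c,c), clear(e,c), ready(b,b), ready(b,e)}
3. free(a,b)  →  {at(a), at(c), at(e), clear(a,a), clear(a,e), clear(b,b), clear(c,a), clear(c,c), clear(e,c), ready(b,a), ready(b,b), ready(b,e)}
4. free(a,a)  →  {at(a), at(c), at(e), clear(a,a), clear(a,e), clear(b,b), clear(c,a), clear(c,c), clear(e,c), ready(a,a), ready(b,a), ready(b,b), ready(b,e)}
optimal plan length = 4; 4 > 1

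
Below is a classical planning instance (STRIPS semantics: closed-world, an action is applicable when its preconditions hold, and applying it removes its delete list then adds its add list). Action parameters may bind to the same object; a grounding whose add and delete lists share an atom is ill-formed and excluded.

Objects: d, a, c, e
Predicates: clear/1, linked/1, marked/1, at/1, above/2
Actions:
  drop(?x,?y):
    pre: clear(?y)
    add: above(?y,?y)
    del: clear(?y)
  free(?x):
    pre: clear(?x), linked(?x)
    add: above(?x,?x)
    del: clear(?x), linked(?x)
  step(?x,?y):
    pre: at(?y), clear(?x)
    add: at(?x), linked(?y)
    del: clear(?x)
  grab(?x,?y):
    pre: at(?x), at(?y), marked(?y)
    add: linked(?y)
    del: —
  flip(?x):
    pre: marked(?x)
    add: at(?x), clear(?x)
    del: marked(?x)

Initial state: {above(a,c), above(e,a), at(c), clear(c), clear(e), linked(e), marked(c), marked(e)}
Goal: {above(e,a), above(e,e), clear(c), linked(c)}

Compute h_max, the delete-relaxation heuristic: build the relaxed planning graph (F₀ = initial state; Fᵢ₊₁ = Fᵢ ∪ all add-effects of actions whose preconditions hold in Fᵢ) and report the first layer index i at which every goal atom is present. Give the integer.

1

F0 = init (8 atoms)
F1 = F0 ∪ {above(c,c), above(e,e), at(e), linked(c)}  (12 atoms)
goal ⊆ F1  ⇒  h_max = 1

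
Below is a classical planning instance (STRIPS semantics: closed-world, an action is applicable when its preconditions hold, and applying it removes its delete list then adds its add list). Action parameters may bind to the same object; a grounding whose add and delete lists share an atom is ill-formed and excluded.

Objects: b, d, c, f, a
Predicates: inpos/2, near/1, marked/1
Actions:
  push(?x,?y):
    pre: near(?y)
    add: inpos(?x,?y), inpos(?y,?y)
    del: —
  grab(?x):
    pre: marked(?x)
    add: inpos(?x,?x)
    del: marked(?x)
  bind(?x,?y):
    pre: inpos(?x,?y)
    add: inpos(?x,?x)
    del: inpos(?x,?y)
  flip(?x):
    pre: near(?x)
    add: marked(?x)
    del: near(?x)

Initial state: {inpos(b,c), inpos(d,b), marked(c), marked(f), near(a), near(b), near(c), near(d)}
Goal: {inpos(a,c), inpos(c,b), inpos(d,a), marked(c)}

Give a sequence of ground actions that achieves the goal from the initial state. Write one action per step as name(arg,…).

1. push(d,a)  →  {inpos(a,a), inpos(b,c), inpos(d,a), inpos(d,b), marked(c), marked(f), near(a), near(b), near(c), near(d)}
2. push(c,b)  →  {inpos(a,a), inpos(b,b), inpos(b,c), inpos(c,b), inpos(d,a), inpos(d,b), marked(c), marked(f), near(a), near(b), near(c), near(d)}
3. push(a,c)  →  {inpos(a,a), inpos(a,c), inpos(b,b), inpos(b,c), inpos(c,b), inpos(c,c), inpos(d,a), inpos(d,b), marked(c), marked(f), near(a), near(b), near(c), near(d)}

push(d,a); push(c,b); push(a,c)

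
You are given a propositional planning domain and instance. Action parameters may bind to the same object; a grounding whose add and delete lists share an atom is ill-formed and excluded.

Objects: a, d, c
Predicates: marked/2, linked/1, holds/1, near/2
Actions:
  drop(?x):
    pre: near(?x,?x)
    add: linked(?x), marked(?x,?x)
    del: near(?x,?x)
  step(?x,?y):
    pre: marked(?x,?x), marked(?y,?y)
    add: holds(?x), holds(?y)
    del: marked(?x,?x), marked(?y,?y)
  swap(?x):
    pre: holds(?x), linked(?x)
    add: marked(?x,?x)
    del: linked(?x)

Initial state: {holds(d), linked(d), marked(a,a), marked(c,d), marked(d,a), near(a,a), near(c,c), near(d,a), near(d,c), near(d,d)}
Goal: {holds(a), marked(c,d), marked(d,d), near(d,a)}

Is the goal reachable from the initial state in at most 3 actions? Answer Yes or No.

Yes

1. drop(d)  →  {holds(d), linked(d), marked(a,a), marked(c,d), marked(d,a), marked(d,d), near(a,a), near(c,c), near(d,a), near(d,c)}
2. step(a,a)  →  {holds(a), holds(d), linked(d), marked(c,d), marked(d,a), marked(d,d), near(a,a), near(c,c), near(d,a), near(d,c)}
optimal plan length = 2; 2 ≤ 3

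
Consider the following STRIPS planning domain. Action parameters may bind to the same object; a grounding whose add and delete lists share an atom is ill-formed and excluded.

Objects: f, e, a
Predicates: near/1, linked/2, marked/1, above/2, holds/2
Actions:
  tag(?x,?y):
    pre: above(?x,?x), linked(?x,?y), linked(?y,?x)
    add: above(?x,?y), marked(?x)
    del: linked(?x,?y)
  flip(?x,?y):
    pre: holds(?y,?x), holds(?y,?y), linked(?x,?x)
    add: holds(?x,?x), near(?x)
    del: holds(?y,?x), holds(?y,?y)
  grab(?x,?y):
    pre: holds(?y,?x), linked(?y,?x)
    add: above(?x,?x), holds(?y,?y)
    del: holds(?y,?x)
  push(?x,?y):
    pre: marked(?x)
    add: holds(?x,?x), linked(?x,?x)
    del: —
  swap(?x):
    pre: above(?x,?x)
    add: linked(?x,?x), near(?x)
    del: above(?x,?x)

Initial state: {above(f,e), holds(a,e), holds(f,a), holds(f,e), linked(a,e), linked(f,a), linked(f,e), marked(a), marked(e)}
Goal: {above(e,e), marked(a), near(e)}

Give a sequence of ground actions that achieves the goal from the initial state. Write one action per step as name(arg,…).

1. grab(e,f)  →  {above(e,e), above(f,e), holds(a,e), holds(f,a), holds(f,f), linked(a,e), linked(f,a), linked(f,e), marked(a), marked(e)}
2. swap(e)  →  {above(f,e), holds(a,e), holds(f,a), holds(f,f), linked(a,e), linked(e,e), linked(f,a), linked(f,e), marked(a), marked(e), near(e)}
3. grab(e,a)  →  {above(e,e), above(f,e), holds(a,a), holds(f,a), holds(f,f), linked(a,e), linked(e,e), linked(f,a), linked(f,e), marked(a), marked(e), near(e)}

grab(e,f); swap(e); grab(e,a)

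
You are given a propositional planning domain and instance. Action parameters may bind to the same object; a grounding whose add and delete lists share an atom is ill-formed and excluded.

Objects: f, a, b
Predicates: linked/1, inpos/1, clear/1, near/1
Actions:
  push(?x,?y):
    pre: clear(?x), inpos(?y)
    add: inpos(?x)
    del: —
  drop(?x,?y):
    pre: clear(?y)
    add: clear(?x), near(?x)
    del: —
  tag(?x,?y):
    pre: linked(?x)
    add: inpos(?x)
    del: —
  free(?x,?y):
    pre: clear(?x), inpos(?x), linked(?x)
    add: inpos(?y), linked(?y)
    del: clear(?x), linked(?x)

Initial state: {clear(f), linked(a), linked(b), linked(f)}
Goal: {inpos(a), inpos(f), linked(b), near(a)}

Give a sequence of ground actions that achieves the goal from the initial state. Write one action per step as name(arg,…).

drop(a,f); tag(f,f); push(a,f)

1. drop(a,f)  →  {clear(a), clear(f), linked(a), linked(b), linked(f), near(a)}
2. tag(f,f)  →  {clear(a), clear(f), inpos(f), linked(a), linked(b), linked(f), near(a)}
3. push(a,f)  →  {clear(a), clear(f), inpos(a), inpos(f), linked(a), linked(b), linked(f), near(a)}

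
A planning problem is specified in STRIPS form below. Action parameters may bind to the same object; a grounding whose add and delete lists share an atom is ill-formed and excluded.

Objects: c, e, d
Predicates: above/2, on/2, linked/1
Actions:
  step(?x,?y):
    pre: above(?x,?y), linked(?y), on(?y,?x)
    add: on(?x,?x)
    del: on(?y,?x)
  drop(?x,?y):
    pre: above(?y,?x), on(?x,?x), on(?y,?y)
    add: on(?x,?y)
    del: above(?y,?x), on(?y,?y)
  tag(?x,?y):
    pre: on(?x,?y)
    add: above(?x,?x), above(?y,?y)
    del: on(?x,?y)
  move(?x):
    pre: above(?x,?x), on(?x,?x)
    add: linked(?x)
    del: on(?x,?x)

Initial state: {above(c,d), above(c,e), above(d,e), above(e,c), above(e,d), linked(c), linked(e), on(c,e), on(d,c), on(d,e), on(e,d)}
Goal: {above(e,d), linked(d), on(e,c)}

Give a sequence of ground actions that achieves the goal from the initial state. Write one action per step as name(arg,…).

step(e,c); step(d,e); tag(d,e); move(d); step(c,d); drop(e,c)

1. step(e,c)  →  {above(c,d), above(c,e), above(d,e), above(e,c), above(e,d), linked(c), linked(e), on(d,c), on(d,e), on(e,d), on(e,e)}
2. step(d,e)  →  {above(c,d), above(c,e), above(d,e), above(e,c), above(e,d), linked(c), linked(e), on(d,c), on(d,d), on(d,e), on(e,e)}
3. tag(d,e)  →  {above(c,d), above(c,e), above(d,d), above(d,e), above(e,c), above(e,d), above(e,e), linked(c), linked(e), on(d,c), on(d,d), on(e,e)}
4. move(d)  →  {above(c,d), above(c,e), above(d,d), above(d,e), above(e,c), above(e,d), above(e,e), linked(c), linked(d), linked(e), on(d,c), on(e,e)}
5. step(c,d)  →  {above(c,d), above(c,e), above(d,d), above(d,e), above(e,c), above(e,d), above(e,e), linked(c), linked(d), linked(e), on(c,c), on(e,e)}
6. drop(e,c)  →  {above(c,d), above(d,d), above(d,e), above(e,c), above(e,d), above(e,e), linked(c), linked(d), linked(e), on(e,c), on(e,e)}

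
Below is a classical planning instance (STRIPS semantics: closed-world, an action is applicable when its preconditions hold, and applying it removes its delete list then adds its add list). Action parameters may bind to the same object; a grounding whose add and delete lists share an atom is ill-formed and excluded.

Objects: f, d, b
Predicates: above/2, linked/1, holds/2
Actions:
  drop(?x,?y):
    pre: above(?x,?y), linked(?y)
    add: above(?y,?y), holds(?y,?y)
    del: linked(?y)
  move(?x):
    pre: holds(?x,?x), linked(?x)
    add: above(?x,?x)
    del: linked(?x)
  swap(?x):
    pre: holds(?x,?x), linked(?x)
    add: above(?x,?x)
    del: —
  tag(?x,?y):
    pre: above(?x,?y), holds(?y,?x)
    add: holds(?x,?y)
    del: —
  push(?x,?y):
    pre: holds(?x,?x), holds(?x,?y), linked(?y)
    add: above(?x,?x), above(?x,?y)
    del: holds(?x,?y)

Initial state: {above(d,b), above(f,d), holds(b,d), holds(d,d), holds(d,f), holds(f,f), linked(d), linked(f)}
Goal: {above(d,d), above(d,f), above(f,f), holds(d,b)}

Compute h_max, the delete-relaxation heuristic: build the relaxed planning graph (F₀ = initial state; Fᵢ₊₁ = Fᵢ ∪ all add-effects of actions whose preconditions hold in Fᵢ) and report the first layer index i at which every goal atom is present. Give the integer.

1

F0 = init (8 atoms)
F1 = F0 ∪ {above(d,d), above(d,f), above(f,f), holds(d,b), holds(f,d)}  (13 atoms)
goal ⊆ F1  ⇒  h_max = 1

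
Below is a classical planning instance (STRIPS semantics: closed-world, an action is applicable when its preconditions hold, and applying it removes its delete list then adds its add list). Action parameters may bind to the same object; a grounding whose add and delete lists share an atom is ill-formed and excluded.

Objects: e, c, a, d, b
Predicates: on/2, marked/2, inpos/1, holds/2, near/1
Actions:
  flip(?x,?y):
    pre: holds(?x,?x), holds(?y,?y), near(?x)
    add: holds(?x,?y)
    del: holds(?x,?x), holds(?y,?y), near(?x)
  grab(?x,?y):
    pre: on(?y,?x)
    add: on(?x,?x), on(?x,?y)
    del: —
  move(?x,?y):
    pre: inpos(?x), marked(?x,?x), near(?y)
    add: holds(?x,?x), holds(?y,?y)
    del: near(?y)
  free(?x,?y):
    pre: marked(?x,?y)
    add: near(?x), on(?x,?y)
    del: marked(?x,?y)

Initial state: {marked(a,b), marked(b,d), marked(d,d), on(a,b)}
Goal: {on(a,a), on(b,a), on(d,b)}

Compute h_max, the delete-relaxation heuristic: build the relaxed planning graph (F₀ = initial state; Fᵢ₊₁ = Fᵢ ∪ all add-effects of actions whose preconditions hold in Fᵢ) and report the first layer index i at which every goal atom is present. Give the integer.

F0 = init (4 atoms)
F1 = F0 ∪ {near(a), near(b), near(d), on(b,a), on(b,b), on(b,d), on(d,d)}  (11 atoms)
F2 = F1 ∪ {on(a,a), on(d,b)}  (13 atoms)
goal ⊆ F2  ⇒  h_max = 2

2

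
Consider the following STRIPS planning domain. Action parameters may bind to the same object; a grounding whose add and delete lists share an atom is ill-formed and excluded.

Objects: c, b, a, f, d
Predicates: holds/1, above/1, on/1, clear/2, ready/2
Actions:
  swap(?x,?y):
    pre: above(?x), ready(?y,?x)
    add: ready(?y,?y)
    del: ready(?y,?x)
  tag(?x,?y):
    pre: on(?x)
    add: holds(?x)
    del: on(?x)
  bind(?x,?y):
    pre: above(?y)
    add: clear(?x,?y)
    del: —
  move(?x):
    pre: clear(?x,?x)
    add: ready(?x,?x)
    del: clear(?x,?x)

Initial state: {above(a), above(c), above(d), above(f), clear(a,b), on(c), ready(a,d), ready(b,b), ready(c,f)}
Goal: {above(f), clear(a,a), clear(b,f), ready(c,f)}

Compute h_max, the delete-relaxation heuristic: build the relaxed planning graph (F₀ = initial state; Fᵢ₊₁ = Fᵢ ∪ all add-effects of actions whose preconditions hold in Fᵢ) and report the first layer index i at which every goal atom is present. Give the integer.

F0 = init (9 atoms)
F1 = F0 ∪ {clear(a,a), clear(a,c), clear(a,d), clear(a,f), clear(b,a), clear(b,c), clear(b,d), clear(b,f), clear(c,a), clear(c,c), clear(c,d), clear(c,f), clear(d,a), clear(d,c), clear(d,d), clear(d,f), clear(f,a), clear(f,c), clear(f,d), clear(f,f), holds(c), ready(a,a), ready(c,c)}  (32 atoms)
goal ⊆ F1  ⇒  h_max = 1

1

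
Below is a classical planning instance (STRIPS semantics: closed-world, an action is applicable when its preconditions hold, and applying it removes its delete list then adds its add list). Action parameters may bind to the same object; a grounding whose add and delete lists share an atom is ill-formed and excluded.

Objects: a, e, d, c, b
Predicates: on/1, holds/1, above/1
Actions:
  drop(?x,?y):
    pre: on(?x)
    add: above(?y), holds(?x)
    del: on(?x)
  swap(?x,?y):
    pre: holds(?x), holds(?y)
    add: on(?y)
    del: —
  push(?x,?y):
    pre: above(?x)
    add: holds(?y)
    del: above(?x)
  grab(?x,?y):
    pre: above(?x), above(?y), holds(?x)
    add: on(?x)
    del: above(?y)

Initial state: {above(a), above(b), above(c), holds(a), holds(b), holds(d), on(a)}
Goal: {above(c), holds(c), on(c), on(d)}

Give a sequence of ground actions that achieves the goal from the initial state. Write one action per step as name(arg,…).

swap(a,d); push(a,c); swap(a,c)

1. swap(a,d)  →  {above(a), above(b), above(c), holds(a), holds(b), holds(d), on(a), on(d)}
2. push(a,c)  →  {above(b), above(c), holds(a), holds(b), holds(c), holds(d), on(a), on(d)}
3. swap(a,c)  →  {above(b), above(c), holds(a), holds(b), holds(c), holds(d), on(a), on(c), on(d)}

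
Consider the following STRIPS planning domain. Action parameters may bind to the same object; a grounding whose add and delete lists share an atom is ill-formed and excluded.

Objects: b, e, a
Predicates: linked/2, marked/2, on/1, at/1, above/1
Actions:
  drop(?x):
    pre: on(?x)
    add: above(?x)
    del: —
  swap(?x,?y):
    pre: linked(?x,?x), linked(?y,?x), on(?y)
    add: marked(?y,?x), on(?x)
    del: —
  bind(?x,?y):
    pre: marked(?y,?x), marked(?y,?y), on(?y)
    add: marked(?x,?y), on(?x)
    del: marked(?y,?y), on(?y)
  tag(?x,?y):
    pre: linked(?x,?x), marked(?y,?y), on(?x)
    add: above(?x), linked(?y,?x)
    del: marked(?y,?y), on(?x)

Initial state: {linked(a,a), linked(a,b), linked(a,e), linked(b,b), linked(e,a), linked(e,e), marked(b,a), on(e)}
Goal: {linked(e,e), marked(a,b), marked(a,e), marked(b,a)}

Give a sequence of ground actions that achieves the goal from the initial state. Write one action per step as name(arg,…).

1. swap(a,e)  →  {linked(a,a), linked(a,b), linked(a,e), linked(b,b), linked(e,a), linked(e,e), marked(b,a), marked(e,a), on(a), on(e)}
2. swap(b,a)  →  {linked(a,a), linked(a,b), linked(a,e), linked(b,b), linked(e,a), linked(e,e), marked(a,b), marked(b,a), marked(e,a), on(a), on(b), on(e)}
3. swap(e,a)  →  {linked(a,a), linked(a,b), linked(a,e), linked(b,b), linked(e,a), linked(e,e), marked(a,b), marked(a,e), marked(b,a), marked(e,a), on(a), on(b), on(e)}

swap(a,e); swap(b,a); swap(e,a)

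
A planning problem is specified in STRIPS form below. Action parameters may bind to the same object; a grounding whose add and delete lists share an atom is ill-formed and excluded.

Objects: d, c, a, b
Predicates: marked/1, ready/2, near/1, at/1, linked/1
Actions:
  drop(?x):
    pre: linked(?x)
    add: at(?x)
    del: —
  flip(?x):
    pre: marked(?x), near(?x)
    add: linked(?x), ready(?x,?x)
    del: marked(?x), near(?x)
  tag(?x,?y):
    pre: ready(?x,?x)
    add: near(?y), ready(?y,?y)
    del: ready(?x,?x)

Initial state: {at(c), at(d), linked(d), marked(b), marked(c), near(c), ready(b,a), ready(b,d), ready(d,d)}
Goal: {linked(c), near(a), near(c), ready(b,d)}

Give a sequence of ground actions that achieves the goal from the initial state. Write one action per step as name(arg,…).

1. flip(c)  →  {at(c), at(d), linked(c), linked(d), marked(b), ready(b,a), ready(b,d), ready(c,c), ready(d,d)}
2. tag(d,c)  →  {at(c), at(d), linked(c), linked(d), marked(b), near(c), ready(b,a), ready(b,d), ready(c,c)}
3. tag(c,a)  →  {at(c), at(d), linked(c), linked(d), marked(b), near(a), near(c), ready(a,a), ready(b,a), ready(b,d)}

flip(c); tag(d,c); tag(c,a)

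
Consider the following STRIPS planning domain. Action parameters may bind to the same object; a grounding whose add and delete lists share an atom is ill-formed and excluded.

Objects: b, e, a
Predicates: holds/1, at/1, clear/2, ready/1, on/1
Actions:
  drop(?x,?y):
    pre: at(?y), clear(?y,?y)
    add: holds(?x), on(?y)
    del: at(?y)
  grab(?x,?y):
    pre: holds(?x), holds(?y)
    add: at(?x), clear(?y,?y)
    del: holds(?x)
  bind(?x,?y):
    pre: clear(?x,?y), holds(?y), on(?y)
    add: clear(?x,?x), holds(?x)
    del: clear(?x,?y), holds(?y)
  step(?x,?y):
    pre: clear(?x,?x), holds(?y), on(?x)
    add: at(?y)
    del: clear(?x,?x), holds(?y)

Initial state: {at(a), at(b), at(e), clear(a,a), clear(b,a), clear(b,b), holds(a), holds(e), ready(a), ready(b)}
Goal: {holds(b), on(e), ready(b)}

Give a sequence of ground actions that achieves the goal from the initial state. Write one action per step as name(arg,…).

grab(e,e); drop(b,e)

1. grab(e,e)  →  {at(a), at(b), at(e), clear(a,a), clear(b,a), clear(b,b), clear(e,e), holds(a), ready(a), ready(b)}
2. drop(b,e)  →  {at(a), at(b), clear(a,a), clear(b,a), clear(b,b), clear(e,e), holds(a), holds(b), on(e), ready(a), ready(b)}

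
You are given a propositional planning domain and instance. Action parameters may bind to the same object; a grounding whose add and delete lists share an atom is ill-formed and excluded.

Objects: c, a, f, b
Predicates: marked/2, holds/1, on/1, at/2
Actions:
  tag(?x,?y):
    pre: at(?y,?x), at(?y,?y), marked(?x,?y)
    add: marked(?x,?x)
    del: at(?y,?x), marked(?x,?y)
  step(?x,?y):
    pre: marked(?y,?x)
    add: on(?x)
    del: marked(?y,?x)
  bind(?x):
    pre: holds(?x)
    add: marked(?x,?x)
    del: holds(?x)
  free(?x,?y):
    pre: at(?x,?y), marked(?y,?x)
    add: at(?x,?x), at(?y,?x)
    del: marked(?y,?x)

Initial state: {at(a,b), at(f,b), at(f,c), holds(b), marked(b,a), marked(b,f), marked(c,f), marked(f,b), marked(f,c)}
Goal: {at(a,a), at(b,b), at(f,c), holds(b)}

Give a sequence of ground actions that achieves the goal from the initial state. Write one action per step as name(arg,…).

1. free(a,b)  →  {at(a,a), at(a,b), at(b,a), at(f,b), at(f,c), holds(b), marked(b,f), marked(c,f), marked(f,b), marked(f,c)}
2. free(f,b)  →  {at(a,a), at(a,b), at(b,a), at(b,f), at(f,b), at(f,c), at(f,f), holds(b), marked(c,f), marked(f,b), marked(f,c)}
3. free(b,f)  →  {at(a,a), at(a,b), at(b,a), at(b,b), at(b,f), at(f,b), at(f,c), at(f,f), holds(b), marked(c,f), marked(f,c)}

free(a,b); free(f,b); free(b,f)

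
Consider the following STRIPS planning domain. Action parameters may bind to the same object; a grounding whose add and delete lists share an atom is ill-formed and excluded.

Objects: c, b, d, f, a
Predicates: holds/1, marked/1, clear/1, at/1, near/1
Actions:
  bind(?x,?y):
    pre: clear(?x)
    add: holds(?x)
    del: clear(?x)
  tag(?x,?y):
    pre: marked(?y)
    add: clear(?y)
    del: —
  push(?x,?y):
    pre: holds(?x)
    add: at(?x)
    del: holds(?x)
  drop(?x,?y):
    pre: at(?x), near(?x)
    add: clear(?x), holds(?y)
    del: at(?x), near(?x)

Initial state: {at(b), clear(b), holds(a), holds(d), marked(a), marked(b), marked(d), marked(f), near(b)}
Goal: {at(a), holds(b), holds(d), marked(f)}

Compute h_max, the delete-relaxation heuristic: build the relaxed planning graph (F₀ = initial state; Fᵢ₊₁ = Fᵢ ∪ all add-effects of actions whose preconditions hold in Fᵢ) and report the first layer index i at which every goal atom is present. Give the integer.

1

F0 = init (9 atoms)
F1 = F0 ∪ {at(a), at(d), clear(a), clear(d), clear(f), holds(b), holds(c), holds(f)}  (17 atoms)
goal ⊆ F1  ⇒  h_max = 1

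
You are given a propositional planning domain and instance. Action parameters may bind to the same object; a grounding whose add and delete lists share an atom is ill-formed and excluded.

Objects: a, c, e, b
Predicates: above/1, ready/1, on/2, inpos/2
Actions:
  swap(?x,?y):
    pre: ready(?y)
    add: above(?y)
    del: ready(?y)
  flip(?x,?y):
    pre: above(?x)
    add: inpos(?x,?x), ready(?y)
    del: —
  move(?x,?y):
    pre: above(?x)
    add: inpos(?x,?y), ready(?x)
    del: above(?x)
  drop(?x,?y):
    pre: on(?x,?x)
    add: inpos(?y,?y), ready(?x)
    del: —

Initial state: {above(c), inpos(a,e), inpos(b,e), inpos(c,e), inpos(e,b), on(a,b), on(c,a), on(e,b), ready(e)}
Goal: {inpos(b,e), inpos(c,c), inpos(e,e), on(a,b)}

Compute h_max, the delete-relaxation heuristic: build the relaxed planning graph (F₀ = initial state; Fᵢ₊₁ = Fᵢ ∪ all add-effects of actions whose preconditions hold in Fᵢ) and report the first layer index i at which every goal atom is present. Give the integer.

2

F0 = init (9 atoms)
F1 = F0 ∪ {above(e), inpos(c,a), inpos(c,b), inpos(c,c), ready(a), ready(b), ready(c)}  (16 atoms)
F2 = F1 ∪ {above(a), above(b), inpos(e,a), inpos(e,c), inpos(e,e)}  (21 atoms)
goal ⊆ F2  ⇒  h_max = 2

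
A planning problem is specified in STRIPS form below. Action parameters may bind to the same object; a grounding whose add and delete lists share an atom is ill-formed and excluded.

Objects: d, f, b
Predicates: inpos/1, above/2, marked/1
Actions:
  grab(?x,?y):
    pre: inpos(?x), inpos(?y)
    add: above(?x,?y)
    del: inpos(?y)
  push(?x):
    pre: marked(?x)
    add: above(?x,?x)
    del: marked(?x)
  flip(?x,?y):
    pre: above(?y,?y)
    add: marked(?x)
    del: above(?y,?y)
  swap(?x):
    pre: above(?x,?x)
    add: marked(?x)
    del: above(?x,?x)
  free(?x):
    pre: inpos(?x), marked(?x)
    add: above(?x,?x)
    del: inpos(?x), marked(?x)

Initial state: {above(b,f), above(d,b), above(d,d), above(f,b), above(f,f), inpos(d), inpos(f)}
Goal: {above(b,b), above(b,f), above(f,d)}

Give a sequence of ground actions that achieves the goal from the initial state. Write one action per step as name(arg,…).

grab(f,d); flip(b,d); push(b)

1. grab(f,d)  →  {above(b,f), above(d,b), above(d,d), above(f,b), above(f,d), above(f,f), inpos(f)}
2. flip(b,d)  →  {above(b,f), above(d,b), above(f,b), above(f,d), above(f,f), inpos(f), marked(b)}
3. push(b)  →  {above(b,b), above(b,f), above(d,b), above(f,b), above(f,d), above(f,f), inpos(f)}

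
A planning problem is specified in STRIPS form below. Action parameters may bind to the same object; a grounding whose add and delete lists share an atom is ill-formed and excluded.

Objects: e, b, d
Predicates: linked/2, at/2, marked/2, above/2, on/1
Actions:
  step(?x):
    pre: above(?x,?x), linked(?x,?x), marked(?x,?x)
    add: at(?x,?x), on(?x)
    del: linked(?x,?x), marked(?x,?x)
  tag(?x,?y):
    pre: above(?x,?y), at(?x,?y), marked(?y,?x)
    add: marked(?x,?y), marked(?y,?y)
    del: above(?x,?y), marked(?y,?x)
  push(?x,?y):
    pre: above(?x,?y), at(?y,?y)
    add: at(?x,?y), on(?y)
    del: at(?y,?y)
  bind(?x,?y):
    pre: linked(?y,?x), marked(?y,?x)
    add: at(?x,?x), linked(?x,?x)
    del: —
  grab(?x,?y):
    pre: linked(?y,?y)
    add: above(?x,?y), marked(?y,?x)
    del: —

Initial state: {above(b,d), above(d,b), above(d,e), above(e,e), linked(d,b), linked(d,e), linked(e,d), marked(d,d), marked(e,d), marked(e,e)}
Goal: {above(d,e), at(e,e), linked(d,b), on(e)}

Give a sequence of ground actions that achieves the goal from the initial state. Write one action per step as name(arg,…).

bind(d,e); grab(e,d); bind(e,d); step(e)

1. bind(d,e)  →  {above(b,d), above(d,b), above(d,e), above(e,e), at(d,d), linked(d,b), linked(d,d), linked(d,e), linked(e,d), marked(d,d), marked(e,d), marked(e,e)}
2. grab(e,d)  →  {above(b,d), above(d,b), above(d,e), above(e,d), above(e,e), at(d,d), linked(d,b), linked(d,d), linked(d,e), linked(e,d), marked(d,d), marked(d,e), marked(e,d), marked(e,e)}
3. bind(e,d)  →  {above(b,d), above(d,b), above(d,e), above(e,d), above(e,e), at(d,d), at(e,e), linked(d,b), linked(d,d), linked(d,e), linked(e,d), linked(e,e), marked(d,d), marked(d,e), marked(e,d), marked(e,e)}
4. step(e)  →  {above(b,d), above(d,b), above(d,e), above(e,d), above(e,e), at(d,d), at(e,e), linked(d,b), linked(d,d), linked(d,e), linked(e,d), marked(d,d), marked(d,e), marked(e,d), on(e)}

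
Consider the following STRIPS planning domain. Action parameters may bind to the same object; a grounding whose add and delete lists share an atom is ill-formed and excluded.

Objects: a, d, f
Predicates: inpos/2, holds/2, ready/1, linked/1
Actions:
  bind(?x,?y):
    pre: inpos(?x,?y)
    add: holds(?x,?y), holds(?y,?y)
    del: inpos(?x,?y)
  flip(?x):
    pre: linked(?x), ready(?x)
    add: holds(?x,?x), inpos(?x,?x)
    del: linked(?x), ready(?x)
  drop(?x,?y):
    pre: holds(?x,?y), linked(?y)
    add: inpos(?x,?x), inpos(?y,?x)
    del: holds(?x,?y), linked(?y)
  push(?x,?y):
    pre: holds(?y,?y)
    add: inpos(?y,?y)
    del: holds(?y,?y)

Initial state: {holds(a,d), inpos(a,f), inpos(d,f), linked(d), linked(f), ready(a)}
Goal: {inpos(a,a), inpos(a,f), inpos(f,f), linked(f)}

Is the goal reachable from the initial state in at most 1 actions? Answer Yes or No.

1. bind(d,f)  →  {holds(a,d), holds(d,f), holds(f,f), inpos(a,f), linked(d), linked(f), ready(a)}
2. drop(a,d)  →  {holds(d,f), holds(f,f), inpos(a,a), inpos(a,f), inpos(d,a), linked(f), ready(a)}
3. push(a,f)  →  {holds(d,f), inpos(a,a), inpos(a,f), inpos(d,a), inpos(f,f), linked(f), ready(a)}
optimal plan length = 3; 3 > 1

No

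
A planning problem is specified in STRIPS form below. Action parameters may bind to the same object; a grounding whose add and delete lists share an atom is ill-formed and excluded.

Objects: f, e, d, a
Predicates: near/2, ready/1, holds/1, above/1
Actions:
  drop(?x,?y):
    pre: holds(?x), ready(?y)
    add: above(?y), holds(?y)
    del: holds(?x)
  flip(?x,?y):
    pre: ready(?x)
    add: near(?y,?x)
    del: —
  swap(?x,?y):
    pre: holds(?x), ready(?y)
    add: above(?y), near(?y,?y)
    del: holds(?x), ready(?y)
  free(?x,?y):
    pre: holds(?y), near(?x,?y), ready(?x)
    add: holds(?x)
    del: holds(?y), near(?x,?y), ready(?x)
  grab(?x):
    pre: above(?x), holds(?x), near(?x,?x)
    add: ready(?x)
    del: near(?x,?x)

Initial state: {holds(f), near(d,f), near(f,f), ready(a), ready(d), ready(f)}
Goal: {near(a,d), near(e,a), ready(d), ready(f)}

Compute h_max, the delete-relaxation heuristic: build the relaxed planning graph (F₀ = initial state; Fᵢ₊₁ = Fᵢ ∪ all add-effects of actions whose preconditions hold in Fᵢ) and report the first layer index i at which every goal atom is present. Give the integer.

1

F0 = init (6 atoms)
F1 = F0 ∪ {above(a), above(d), above(f), holds(a), holds(d), near(a,a), near(a,d), near(a,f), near(d,a), near(d,d), near(e,a), near(e,d), near(e,f), near(f,a), near(f,d)}  (21 atoms)
goal ⊆ F1  ⇒  h_max = 1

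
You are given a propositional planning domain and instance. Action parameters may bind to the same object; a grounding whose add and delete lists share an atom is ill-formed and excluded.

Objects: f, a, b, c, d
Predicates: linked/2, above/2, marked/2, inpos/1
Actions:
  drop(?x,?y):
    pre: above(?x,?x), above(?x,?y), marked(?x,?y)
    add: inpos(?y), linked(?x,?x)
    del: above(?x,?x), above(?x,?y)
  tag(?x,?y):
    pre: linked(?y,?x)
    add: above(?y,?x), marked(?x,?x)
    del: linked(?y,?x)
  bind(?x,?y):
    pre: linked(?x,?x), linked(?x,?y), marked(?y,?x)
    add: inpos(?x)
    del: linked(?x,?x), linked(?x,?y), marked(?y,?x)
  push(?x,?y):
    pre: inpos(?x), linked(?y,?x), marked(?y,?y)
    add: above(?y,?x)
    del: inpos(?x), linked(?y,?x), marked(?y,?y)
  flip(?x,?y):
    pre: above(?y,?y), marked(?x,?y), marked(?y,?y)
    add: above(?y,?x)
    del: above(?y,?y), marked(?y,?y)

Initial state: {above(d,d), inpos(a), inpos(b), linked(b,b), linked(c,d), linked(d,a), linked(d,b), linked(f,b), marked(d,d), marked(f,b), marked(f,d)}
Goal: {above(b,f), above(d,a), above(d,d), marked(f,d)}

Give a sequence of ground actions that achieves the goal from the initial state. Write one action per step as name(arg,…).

1. tag(a,d)  →  {above(d,a), above(d,d), inpos(a), inpos(b), linked(b,b), linked(c,d), linked(d,b), linked(f,b), marked(a,a), marked(d,d), marked(f,b), marked(f,d)}
2. tag(b,b)  →  {above(b,b), above(d,a), above(d,d), inpos(a), inpos(b), linked(c,d), linked(d,b), linked(f,b), marked(a,a), marked(b,b), marked(d,d), marked(f,b), marked(f,d)}
3. flip(f,b)  →  {above(b,f), above(d,a), above(d,d), inpos(a), inpos(b), linked(c,d), linked(d,b), linked(f,b), marked(a,a), marked(d,d), marked(f,b), marked(f,d)}

tag(a,d); tag(b,b); flip(f,b)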